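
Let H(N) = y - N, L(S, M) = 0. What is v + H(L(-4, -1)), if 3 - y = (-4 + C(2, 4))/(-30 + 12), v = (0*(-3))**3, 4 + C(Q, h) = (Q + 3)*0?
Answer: 23/9 ≈ 2.5556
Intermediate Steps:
C(Q, h) = -4 (C(Q, h) = -4 + (Q + 3)*0 = -4 + (3 + Q)*0 = -4 + 0 = -4)
v = 0 (v = 0**3 = 0)
y = 23/9 (y = 3 - (-4 - 4)/(-30 + 12) = 3 - (-8)/(-18) = 3 - (-8)*(-1)/18 = 3 - 1*4/9 = 3 - 4/9 = 23/9 ≈ 2.5556)
H(N) = 23/9 - N
v + H(L(-4, -1)) = 0 + (23/9 - 1*0) = 0 + (23/9 + 0) = 0 + 23/9 = 23/9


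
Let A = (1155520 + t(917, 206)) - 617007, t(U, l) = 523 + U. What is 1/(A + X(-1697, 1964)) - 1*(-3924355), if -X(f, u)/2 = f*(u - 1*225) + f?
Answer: 25294481169116/6445513 ≈ 3.9244e+6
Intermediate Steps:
X(f, u) = -2*f - 2*f*(-225 + u) (X(f, u) = -2*(f*(u - 1*225) + f) = -2*(f*(u - 225) + f) = -2*(f*(-225 + u) + f) = -2*(f + f*(-225 + u)) = -2*f - 2*f*(-225 + u))
A = 539953 (A = (1155520 + (523 + 917)) - 617007 = (1155520 + 1440) - 617007 = 1156960 - 617007 = 539953)
1/(A + X(-1697, 1964)) - 1*(-3924355) = 1/(539953 + 2*(-1697)*(224 - 1*1964)) - 1*(-3924355) = 1/(539953 + 2*(-1697)*(224 - 1964)) + 3924355 = 1/(539953 + 2*(-1697)*(-1740)) + 3924355 = 1/(539953 + 5905560) + 3924355 = 1/6445513 + 3924355 = 25294481169116/6445513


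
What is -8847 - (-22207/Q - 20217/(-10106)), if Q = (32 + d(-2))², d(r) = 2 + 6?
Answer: -71430187229/8084800 ≈ -8835.1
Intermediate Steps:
d(r) = 8
Q = 1600 (Q = (32 + 8)² = 40² = 1600)
-8847 - (-22207/Q - 20217/(-10106)) = -8847 - (-22207/1600 - 20217/(-10106)) = -8847 - (-22207*1/1600 - 20217*(-1/10106)) = -8847 - (-22207/1600 + 20217/10106) = -8847 - 1*(-96038371/8084800) = -8847 + 96038371/8084800 = -71430187229/8084800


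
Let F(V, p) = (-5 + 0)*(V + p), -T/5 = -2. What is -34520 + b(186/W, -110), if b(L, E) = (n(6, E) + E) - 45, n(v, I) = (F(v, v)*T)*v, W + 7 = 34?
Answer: -38275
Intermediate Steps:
W = 27 (W = -7 + 34 = 27)
T = 10 (T = -5*(-2) = 10)
F(V, p) = -5*V - 5*p (F(V, p) = -5*(V + p) = -5*V - 5*p)
n(v, I) = -100*v² (n(v, I) = ((-5*v - 5*v)*10)*v = (-10*v*10)*v = (-100*v)*v = -100*v²)
b(L, E) = -3645 + E (b(L, E) = (-100*6² + E) - 45 = (-100*36 + E) - 45 = (-3600 + E) - 45 = -3645 + E)
-34520 + b(186/W, -110) = -34520 + (-3645 - 110) = -34520 - 3755 = -38275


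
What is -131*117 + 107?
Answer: -15220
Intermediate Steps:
-131*117 + 107 = -15327 + 107 = -15220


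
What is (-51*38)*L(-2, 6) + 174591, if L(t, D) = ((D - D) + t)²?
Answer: 166839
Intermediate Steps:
L(t, D) = t² (L(t, D) = (0 + t)² = t²)
(-51*38)*L(-2, 6) + 174591 = -51*38*(-2)² + 174591 = -1938*4 + 174591 = -7752 + 174591 = 166839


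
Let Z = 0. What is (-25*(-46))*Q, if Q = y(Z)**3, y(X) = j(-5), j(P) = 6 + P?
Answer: 1150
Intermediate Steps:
y(X) = 1 (y(X) = 6 - 5 = 1)
Q = 1 (Q = 1**3 = 1)
(-25*(-46))*Q = -25*(-46)*1 = 1150*1 = 1150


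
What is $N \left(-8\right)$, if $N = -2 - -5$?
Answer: $-24$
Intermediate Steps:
$N = 3$ ($N = -2 + 5 = 3$)
$N \left(-8\right) = 3 \left(-8\right) = -24$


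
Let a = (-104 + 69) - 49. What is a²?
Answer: 7056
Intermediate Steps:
a = -84 (a = -35 - 49 = -84)
a² = (-84)² = 7056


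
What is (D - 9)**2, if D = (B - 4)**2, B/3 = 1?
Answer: 64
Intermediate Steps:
B = 3 (B = 3*1 = 3)
D = 1 (D = (3 - 4)**2 = (-1)**2 = 1)
(D - 9)**2 = (1 - 9)**2 = (-8)**2 = 64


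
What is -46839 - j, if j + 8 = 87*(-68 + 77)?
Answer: -47614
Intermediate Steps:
j = 775 (j = -8 + 87*(-68 + 77) = -8 + 87*9 = -8 + 783 = 775)
-46839 - j = -46839 - 1*775 = -46839 - 775 = -47614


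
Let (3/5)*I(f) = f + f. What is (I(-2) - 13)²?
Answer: 3481/9 ≈ 386.78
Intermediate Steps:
I(f) = 10*f/3 (I(f) = 5*(f + f)/3 = 5*(2*f)/3 = 10*f/3)
(I(-2) - 13)² = ((10/3)*(-2) - 13)² = (-20/3 - 13)² = (-59/3)² = 3481/9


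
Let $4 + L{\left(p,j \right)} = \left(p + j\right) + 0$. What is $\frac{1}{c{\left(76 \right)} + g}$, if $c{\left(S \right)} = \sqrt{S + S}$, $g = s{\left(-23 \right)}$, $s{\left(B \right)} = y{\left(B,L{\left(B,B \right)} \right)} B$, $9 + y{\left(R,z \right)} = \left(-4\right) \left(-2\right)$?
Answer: $\frac{23}{377} - \frac{2 \sqrt{38}}{377} \approx 0.028306$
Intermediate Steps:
$L{\left(p,j \right)} = -4 + j + p$ ($L{\left(p,j \right)} = -4 + \left(\left(p + j\right) + 0\right) = -4 + \left(\left(j + p\right) + 0\right) = -4 + \left(j + p\right) = -4 + j + p$)
$y{\left(R,z \right)} = -1$ ($y{\left(R,z \right)} = -9 - -8 = -9 + 8 = -1$)
$s{\left(B \right)} = - B$
$g = 23$ ($g = \left(-1\right) \left(-23\right) = 23$)
$c{\left(S \right)} = \sqrt{2} \sqrt{S}$ ($c{\left(S \right)} = \sqrt{2 S} = \sqrt{2} \sqrt{S}$)
$\frac{1}{c{\left(76 \right)} + g} = \frac{1}{\sqrt{2} \sqrt{76} + 23} = \frac{1}{\sqrt{2} \cdot 2 \sqrt{19} + 23} = \frac{1}{2 \sqrt{38} + 23} = \frac{1}{23 + 2 \sqrt{38}}$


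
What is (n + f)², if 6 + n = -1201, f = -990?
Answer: 4826809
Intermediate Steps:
n = -1207 (n = -6 - 1201 = -1207)
(n + f)² = (-1207 - 990)² = (-2197)² = 4826809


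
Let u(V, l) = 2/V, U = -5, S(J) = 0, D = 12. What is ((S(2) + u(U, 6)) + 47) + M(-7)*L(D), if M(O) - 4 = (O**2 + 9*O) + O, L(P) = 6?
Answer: -277/5 ≈ -55.400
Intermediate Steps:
M(O) = 4 + O**2 + 10*O (M(O) = 4 + ((O**2 + 9*O) + O) = 4 + (O**2 + 10*O) = 4 + O**2 + 10*O)
((S(2) + u(U, 6)) + 47) + M(-7)*L(D) = ((0 + 2/(-5)) + 47) + (4 + (-7)**2 + 10*(-7))*6 = ((0 + 2*(-1/5)) + 47) + (4 + 49 - 70)*6 = ((0 - 2/5) + 47) - 17*6 = (-2/5 + 47) - 102 = 233/5 - 102 = -277/5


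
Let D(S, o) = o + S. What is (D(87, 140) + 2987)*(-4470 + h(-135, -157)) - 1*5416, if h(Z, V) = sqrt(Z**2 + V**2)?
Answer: -14371996 + 3214*sqrt(42874) ≈ -1.3706e+7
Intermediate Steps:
D(S, o) = S + o
h(Z, V) = sqrt(V**2 + Z**2)
(D(87, 140) + 2987)*(-4470 + h(-135, -157)) - 1*5416 = ((87 + 140) + 2987)*(-4470 + sqrt((-157)**2 + (-135)**2)) - 1*5416 = (227 + 2987)*(-4470 + sqrt(24649 + 18225)) - 5416 = 3214*(-4470 + sqrt(42874)) - 5416 = (-14366580 + 3214*sqrt(42874)) - 5416 = -14371996 + 3214*sqrt(42874)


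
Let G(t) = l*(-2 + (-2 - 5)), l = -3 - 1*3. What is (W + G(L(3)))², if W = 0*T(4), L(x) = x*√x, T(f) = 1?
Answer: 2916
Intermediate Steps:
l = -6 (l = -3 - 3 = -6)
L(x) = x^(3/2)
G(t) = 54 (G(t) = -6*(-2 + (-2 - 5)) = -6*(-2 - 7) = -6*(-9) = 54)
W = 0 (W = 0*1 = 0)
(W + G(L(3)))² = (0 + 54)² = 54² = 2916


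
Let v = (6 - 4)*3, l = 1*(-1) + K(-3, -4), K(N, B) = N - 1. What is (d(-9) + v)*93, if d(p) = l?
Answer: 93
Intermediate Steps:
K(N, B) = -1 + N
l = -5 (l = 1*(-1) + (-1 - 3) = -1 - 4 = -5)
d(p) = -5
v = 6 (v = 2*3 = 6)
(d(-9) + v)*93 = (-5 + 6)*93 = 1*93 = 93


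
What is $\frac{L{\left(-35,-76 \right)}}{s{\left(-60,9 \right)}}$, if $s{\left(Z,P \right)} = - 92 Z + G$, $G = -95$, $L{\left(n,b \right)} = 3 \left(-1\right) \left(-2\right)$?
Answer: $\frac{6}{5425} \approx 0.001106$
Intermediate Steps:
$L{\left(n,b \right)} = 6$ ($L{\left(n,b \right)} = \left(-3\right) \left(-2\right) = 6$)
$s{\left(Z,P \right)} = -95 - 92 Z$ ($s{\left(Z,P \right)} = - 92 Z - 95 = -95 - 92 Z$)
$\frac{L{\left(-35,-76 \right)}}{s{\left(-60,9 \right)}} = \frac{6}{-95 - -5520} = \frac{6}{-95 + 5520} = \frac{6}{5425}$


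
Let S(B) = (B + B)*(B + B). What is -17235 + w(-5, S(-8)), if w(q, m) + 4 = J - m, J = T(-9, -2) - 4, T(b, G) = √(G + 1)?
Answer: -17499 + I ≈ -17499.0 + 1.0*I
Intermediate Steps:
T(b, G) = √(1 + G)
S(B) = 4*B² (S(B) = (2*B)*(2*B) = 4*B²)
J = -4 + I (J = √(1 - 2) - 4 = √(-1) - 4 = I - 4 = -4 + I ≈ -4.0 + 1.0*I)
w(q, m) = -8 + I - m (w(q, m) = -4 + ((-4 + I) - m) = -4 + (-4 + I - m) = -8 + I - m)
-17235 + w(-5, S(-8)) = -17235 + (-8 + I - 4*(-8)²) = -17235 + (-8 + I - 4*64) = -17235 + (-8 + I - 1*256) = -17235 + (-8 + I - 256) = -17235 + (-264 + I) = -17499 + I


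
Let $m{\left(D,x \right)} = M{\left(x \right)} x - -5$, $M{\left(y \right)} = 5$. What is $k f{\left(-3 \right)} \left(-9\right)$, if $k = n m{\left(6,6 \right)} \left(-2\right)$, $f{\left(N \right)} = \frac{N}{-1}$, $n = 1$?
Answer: $1890$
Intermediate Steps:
$m{\left(D,x \right)} = 5 + 5 x$ ($m{\left(D,x \right)} = 5 x - -5 = 5 x + 5 = 5 + 5 x$)
$f{\left(N \right)} = - N$ ($f{\left(N \right)} = N \left(-1\right) = - N$)
$k = -70$ ($k = 1 \left(5 + 5 \cdot 6\right) \left(-2\right) = 1 \left(5 + 30\right) \left(-2\right) = 1 \cdot 35 \left(-2\right) = 35 \left(-2\right) = -70$)
$k f{\left(-3 \right)} \left(-9\right) = - 70 \left(\left(-1\right) \left(-3\right)\right) \left(-9\right) = \left(-70\right) 3 \left(-9\right) = \left(-210\right) \left(-9\right) = 1890$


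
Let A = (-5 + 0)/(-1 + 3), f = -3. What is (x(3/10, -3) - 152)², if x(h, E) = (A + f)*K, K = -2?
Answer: 19881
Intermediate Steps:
A = -5/2 ≈ -2.5000
x(h, E) = 11 (x(h, E) = (-5/2 - 3)*(-2) = -11/2*(-2) = 11)
(x(3/10, -3) - 152)² = (11 - 152)² = (-141)² = 19881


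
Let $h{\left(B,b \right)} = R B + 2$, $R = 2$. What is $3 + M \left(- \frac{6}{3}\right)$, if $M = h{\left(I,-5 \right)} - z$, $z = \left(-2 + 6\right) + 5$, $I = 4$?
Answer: $1$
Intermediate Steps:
$z = 9$ ($z = 4 + 5 = 9$)
$h{\left(B,b \right)} = 2 + 2 B$ ($h{\left(B,b \right)} = 2 B + 2 = 2 + 2 B$)
$M = 1$ ($M = \left(2 + 2 \cdot 4\right) - 9 = \left(2 + 8\right) - 9 = 10 - 9 = 1$)
$3 + M \left(- \frac{6}{3}\right) = 3 + 1 \left(- \frac{6}{3}\right) = 3 + 1 \left(\left(-6\right) \frac{1}{3}\right) = 3 + 1 \left(-2\right) = 3 - 2 = 1$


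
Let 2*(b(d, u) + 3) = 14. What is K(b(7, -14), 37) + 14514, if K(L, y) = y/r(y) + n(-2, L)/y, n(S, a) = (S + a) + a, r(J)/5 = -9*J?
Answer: 24166043/1665 ≈ 14514.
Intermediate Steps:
b(d, u) = 4 (b(d, u) = -3 + (½)*14 = -3 + 7 = 4)
r(J) = -45*J (r(J) = 5*(-9*J) = -45*J)
n(S, a) = S + 2*a
K(L, y) = -1/45 + (-2 + 2*L)/y (K(L, y) = y/((-45*y)) + (-2 + 2*L)/y = y*(-1/(45*y)) + (-2 + 2*L)/y = -1/45 + (-2 + 2*L)/y)
K(b(7, -14), 37) + 14514 = (1/45)*(-90 - 1*37 + 90*4)/37 + 14514 = (1/45)*(1/37)*(-90 - 37 + 360) + 14514 = (1/45)*(1/37)*233 + 14514 = 233/1665 + 14514 = 24166043/1665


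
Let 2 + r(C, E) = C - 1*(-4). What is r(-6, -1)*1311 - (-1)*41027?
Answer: 35783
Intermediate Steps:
r(C, E) = 2 + C (r(C, E) = -2 + (C - 1*(-4)) = -2 + (C + 4) = -2 + (4 + C) = 2 + C)
r(-6, -1)*1311 - (-1)*41027 = (2 - 6)*1311 - (-1)*41027 = -4*1311 - 1*(-41027) = -5244 + 41027 = 35783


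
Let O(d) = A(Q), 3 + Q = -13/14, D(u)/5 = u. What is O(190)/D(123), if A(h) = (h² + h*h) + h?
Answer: 88/2009 ≈ 0.043803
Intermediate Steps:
D(u) = 5*u
Q = -55/14 (Q = -3 - 13/14 = -55/14 ≈ -3.9286)
A(h) = h + 2*h² (A(h) = (h² + h²) + h = 2*h² + h = h + 2*h²)
O(d) = 1320/49 (O(d) = -55*(1 + 2*(-55/14))/14 = -55*(1 - 55/7)/14 = -55/14*(-48/7) = 1320/49)
O(190)/D(123) = 1320/(49*((5*123))) = (1320/49)/615 = (1320/49)*(1/615) = 88/2009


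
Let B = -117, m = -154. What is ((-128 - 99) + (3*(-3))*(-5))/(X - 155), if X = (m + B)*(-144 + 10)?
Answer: -182/36159 ≈ -0.0050333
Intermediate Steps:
X = 36314 (X = (-154 - 117)*(-144 + 10) = -271*(-134) = 36314)
((-128 - 99) + (3*(-3))*(-5))/(X - 155) = ((-128 - 99) + (3*(-3))*(-5))/(36314 - 155) = (-227 - 9*(-5))/36159 = (-227 + 45)*(1/36159) = -182*1/36159 = -182/36159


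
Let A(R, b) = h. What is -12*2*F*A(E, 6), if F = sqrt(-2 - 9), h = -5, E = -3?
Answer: 120*I*sqrt(11) ≈ 398.0*I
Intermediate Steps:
A(R, b) = -5
F = I*sqrt(11) (F = sqrt(-11) = I*sqrt(11) ≈ 3.3166*I)
-12*2*F*A(E, 6) = -12*2*(I*sqrt(11))*(-5) = -12*2*I*sqrt(11)*(-5) = -(-120)*I*sqrt(11) = 120*I*sqrt(11)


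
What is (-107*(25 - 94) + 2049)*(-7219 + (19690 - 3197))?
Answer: 87472368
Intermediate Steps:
(-107*(25 - 94) + 2049)*(-7219 + (19690 - 3197)) = (-107*(-69) + 2049)*(-7219 + 16493) = (7383 + 2049)*9274 = 9432*9274 = 87472368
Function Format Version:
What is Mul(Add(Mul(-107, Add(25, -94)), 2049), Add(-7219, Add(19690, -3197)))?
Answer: 87472368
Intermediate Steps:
Mul(Add(Mul(-107, Add(25, -94)), 2049), Add(-7219, Add(19690, -3197))) = Mul(Add(Mul(-107, -69), 2049), Add(-7219, 16493)) = Mul(Add(7383, 2049), 9274) = Mul(9432, 9274) = 87472368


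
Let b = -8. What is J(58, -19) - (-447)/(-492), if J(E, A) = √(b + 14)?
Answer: -149/164 + √6 ≈ 1.5410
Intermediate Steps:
J(E, A) = √6 (J(E, A) = √(-8 + 14) = √6)
J(58, -19) - (-447)/(-492) = √6 - (-447)/(-492) = √6 - (-447)*(-1)/492 = √6 - 1*149/164 = √6 - 149/164 = -149/164 + √6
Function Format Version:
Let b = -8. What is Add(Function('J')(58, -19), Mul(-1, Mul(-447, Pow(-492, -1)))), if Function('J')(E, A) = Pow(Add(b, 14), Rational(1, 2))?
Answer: Add(Rational(-149, 164), Pow(6, Rational(1, 2))) ≈ 1.5410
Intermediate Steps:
Function('J')(E, A) = Pow(6, Rational(1, 2)) (Function('J')(E, A) = Pow(Add(-8, 14), Rational(1, 2)) = Pow(6, Rational(1, 2)))
Add(Function('J')(58, -19), Mul(-1, Mul(-447, Pow(-492, -1)))) = Add(Pow(6, Rational(1, 2)), Mul(-1, Mul(-447, Pow(-492, -1)))) = Add(Pow(6, Rational(1, 2)), Mul(-1, Mul(-447, Rational(-1, 492)))) = Add(Pow(6, Rational(1, 2)), Mul(-1, Rational(149, 164))) = Add(Pow(6, Rational(1, 2)), Rational(-149, 164)) = Add(Rational(-149, 164), Pow(6, Rational(1, 2)))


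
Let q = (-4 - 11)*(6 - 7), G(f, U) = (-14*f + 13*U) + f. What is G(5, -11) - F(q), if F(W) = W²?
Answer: -433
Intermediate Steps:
G(f, U) = -13*f + 13*U
q = 15 (q = -15*(-1) = 15)
G(5, -11) - F(q) = (-13*5 + 13*(-11)) - 1*15² = (-65 - 143) - 1*225 = -208 - 225 = -433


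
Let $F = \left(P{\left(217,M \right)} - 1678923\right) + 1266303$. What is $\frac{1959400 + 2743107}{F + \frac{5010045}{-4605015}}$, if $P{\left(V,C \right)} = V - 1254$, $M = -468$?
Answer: $- \frac{2459411161}{216343180} \approx -11.368$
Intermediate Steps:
$P{\left(V,C \right)} = -1254 + V$
$F = -413657$ ($F = \left(\left(-1254 + 217\right) - 1678923\right) + 1266303 = \left(-1037 - 1678923\right) + 1266303 = -1679960 + 1266303 = -413657$)
$\frac{1959400 + 2743107}{F + \frac{5010045}{-4605015}} = \frac{1959400 + 2743107}{-413657 + \frac{5010045}{-4605015}} = \frac{4702507}{-413657 + 5010045 \left(- \frac{1}{4605015}\right)} = \frac{4702507}{-413657 - \frac{569}{523}} = \frac{4702507}{- \frac{216343180}{523}} = 4702507 \left(- \frac{523}{216343180}\right) = - \frac{2459411161}{216343180}$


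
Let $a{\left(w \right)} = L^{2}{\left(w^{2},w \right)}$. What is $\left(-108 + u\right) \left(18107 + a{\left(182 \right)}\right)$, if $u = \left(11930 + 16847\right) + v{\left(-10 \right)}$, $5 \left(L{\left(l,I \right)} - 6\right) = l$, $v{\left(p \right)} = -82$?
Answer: $\frac{31435419857517}{25} \approx 1.2574 \cdot 10^{12}$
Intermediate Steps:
$L{\left(l,I \right)} = 6 + \frac{l}{5}$
$u = 28695$ ($u = \left(11930 + 16847\right) - 82 = 28777 - 82 = 28695$)
$a{\left(w \right)} = \left(6 + \frac{w^{2}}{5}\right)^{2}$
$\left(-108 + u\right) \left(18107 + a{\left(182 \right)}\right) = \left(-108 + 28695\right) \left(18107 + \frac{\left(30 + 182^{2}\right)^{2}}{25}\right) = 28587 \left(18107 + \frac{\left(30 + 33124\right)^{2}}{25}\right) = 28587 \left(18107 + \frac{33154^{2}}{25}\right) = 28587 \left(18107 + \frac{1}{25} \cdot 1099187716\right) = 28587 \left(18107 + \frac{1099187716}{25}\right) = 28587 \cdot \frac{1099640391}{25} = \frac{31435419857517}{25}$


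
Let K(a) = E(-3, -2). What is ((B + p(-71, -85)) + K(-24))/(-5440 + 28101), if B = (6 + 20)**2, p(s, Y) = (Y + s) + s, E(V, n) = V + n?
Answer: 444/22661 ≈ 0.019593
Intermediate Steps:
p(s, Y) = Y + 2*s
B = 676 (B = 26**2 = 676)
K(a) = -5 (K(a) = -3 - 2 = -5)
((B + p(-71, -85)) + K(-24))/(-5440 + 28101) = ((676 + (-85 + 2*(-71))) - 5)/(-5440 + 28101) = ((676 + (-85 - 142)) - 5)/22661 = ((676 - 227) - 5)*(1/22661) = (449 - 5)*(1/22661) = 444*(1/22661) = 444/22661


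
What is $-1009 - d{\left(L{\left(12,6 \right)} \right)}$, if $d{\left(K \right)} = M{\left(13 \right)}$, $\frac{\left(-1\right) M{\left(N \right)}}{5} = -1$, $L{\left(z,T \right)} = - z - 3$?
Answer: $-1014$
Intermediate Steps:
$L{\left(z,T \right)} = -3 - z$
$M{\left(N \right)} = 5$ ($M{\left(N \right)} = \left(-5\right) \left(-1\right) = 5$)
$d{\left(K \right)} = 5$
$-1009 - d{\left(L{\left(12,6 \right)} \right)} = -1009 - 5 = -1014$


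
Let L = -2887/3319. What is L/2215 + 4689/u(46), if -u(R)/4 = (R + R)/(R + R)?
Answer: -34471593613/29406340 ≈ -1172.3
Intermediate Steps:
L = -2887/3319 (L = -2887*1/3319 = -2887/3319 ≈ -0.86984)
u(R) = -4 (u(R) = -4*(R + R)/(R + R) = -4*2*R/(2*R) = -4*2*R*1/(2*R) = -4*1 = -4)
L/2215 + 4689/u(46) = -2887/3319/2215 + 4689/(-4) = -2887/3319*1/2215 + 4689*(-¼) = -2887/7351585 - 4689/4 = -34471593613/29406340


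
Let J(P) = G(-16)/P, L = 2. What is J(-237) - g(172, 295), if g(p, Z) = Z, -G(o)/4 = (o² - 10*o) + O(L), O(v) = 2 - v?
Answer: -68251/237 ≈ -287.98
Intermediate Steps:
G(o) = -4*o² + 40*o (G(o) = -4*((o² - 10*o) + (2 - 1*2)) = -4*((o² - 10*o) + (2 - 2)) = -4*((o² - 10*o) + 0) = -4*(o² - 10*o) = -4*o² + 40*o)
J(P) = -1664/P (J(P) = (4*(-16)*(10 - 1*(-16)))/P = (4*(-16)*(10 + 16))/P = (4*(-16)*26)/P = -1664/P)
J(-237) - g(172, 295) = -1664/(-237) - 1*295 = -1664*(-1/237) - 295 = 1664/237 - 295 = -68251/237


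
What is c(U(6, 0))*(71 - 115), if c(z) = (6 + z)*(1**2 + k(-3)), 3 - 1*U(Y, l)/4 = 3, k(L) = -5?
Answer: 1056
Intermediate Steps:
U(Y, l) = 0 (U(Y, l) = 12 - 4*3 = 12 - 12 = 0)
c(z) = -24 - 4*z (c(z) = (6 + z)*(1**2 - 5) = (6 + z)*(1 - 5) = (6 + z)*(-4) = -24 - 4*z)
c(U(6, 0))*(71 - 115) = (-24 - 4*0)*(71 - 115) = (-24 + 0)*(-44) = -24*(-44) = 1056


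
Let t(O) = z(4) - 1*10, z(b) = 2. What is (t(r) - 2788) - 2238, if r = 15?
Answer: -5034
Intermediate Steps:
t(O) = -8 (t(O) = 2 - 1*10 = 2 - 10 = -8)
(t(r) - 2788) - 2238 = (-8 - 2788) - 2238 = -2796 - 2238 = -5034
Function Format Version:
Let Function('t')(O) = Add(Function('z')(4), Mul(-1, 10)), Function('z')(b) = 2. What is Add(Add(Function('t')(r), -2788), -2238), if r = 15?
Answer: -5034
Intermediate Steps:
Function('t')(O) = -8 (Function('t')(O) = Add(2, Mul(-1, 10)) = Add(2, -10) = -8)
Add(Add(Function('t')(r), -2788), -2238) = Add(Add(-8, -2788), -2238) = Add(-2796, -2238) = -5034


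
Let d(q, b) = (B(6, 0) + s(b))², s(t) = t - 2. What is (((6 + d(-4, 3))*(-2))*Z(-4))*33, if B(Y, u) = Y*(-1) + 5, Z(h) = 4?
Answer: -1584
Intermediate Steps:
s(t) = -2 + t
B(Y, u) = 5 - Y (B(Y, u) = -Y + 5 = 5 - Y)
d(q, b) = (-3 + b)² (d(q, b) = ((5 - 1*6) + (-2 + b))² = ((5 - 6) + (-2 + b))² = (-1 + (-2 + b))² = (-3 + b)²)
(((6 + d(-4, 3))*(-2))*Z(-4))*33 = (((6 + (-3 + 3)²)*(-2))*4)*33 = (((6 + 0²)*(-2))*4)*33 = (((6 + 0)*(-2))*4)*33 = ((6*(-2))*4)*33 = -12*4*33 = -48*33 = -1584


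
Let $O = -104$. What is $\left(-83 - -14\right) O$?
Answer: $7176$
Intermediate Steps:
$\left(-83 - -14\right) O = \left(-83 - -14\right) \left(-104\right) = \left(-83 + 14\right) \left(-104\right) = \left(-69\right) \left(-104\right) = 7176$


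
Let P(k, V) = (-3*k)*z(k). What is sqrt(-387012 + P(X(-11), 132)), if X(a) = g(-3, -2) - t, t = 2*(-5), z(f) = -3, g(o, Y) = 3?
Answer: I*sqrt(386895) ≈ 622.01*I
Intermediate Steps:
t = -10
X(a) = 13 (X(a) = 3 - 1*(-10) = 3 + 10 = 13)
P(k, V) = 9*k (P(k, V) = -3*k*(-3) = 9*k)
sqrt(-387012 + P(X(-11), 132)) = sqrt(-387012 + 9*13) = sqrt(-387012 + 117) = sqrt(-386895) = I*sqrt(386895)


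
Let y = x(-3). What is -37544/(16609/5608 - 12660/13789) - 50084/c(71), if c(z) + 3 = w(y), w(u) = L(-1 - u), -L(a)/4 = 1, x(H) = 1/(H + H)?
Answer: -12408119058732/1106169547 ≈ -11217.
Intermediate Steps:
x(H) = 1/(2*H)
y = -⅙ (y = (½)/(-3) = (½)*(-⅓) = -⅙ ≈ -0.16667)
L(a) = -4 (L(a) = -4*1 = -4)
w(u) = -4
c(z) = -7 (c(z) = -3 - 4 = -7)
-37544/(16609/5608 - 12660/13789) - 50084/c(71) = -37544/(16609/5608 - 12660/13789) - 50084/(-7) = -37544/(16609*(1/5608) - 12660*1/13789) - 50084*(-⅐) = -37544/(16609/5608 - 12660/13789) + 50084/7 = -37544/158024221/77328712 + 50084/7 = -37544*77328712/158024221 + 50084/7 = -2903229163328/158024221 + 50084/7 = -12408119058732/1106169547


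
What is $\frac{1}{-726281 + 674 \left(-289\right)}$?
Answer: $- \frac{1}{921067} \approx -1.0857 \cdot 10^{-6}$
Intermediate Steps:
$\frac{1}{-726281 + 674 \left(-289\right)} = \frac{1}{-726281 - 194786} = \frac{1}{-921067} = - \frac{1}{921067}$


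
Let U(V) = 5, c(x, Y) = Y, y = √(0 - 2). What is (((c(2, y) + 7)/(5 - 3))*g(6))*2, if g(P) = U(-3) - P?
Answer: -7 - I*√2 ≈ -7.0 - 1.4142*I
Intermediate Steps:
y = I*√2 (y = √(-2) = I*√2 ≈ 1.4142*I)
g(P) = 5 - P
(((c(2, y) + 7)/(5 - 3))*g(6))*2 = (((I*√2 + 7)/(5 - 3))*(5 - 1*6))*2 = (((7 + I*√2)/2)*(5 - 6))*2 = (((7 + I*√2)*(½))*(-1))*2 = ((7/2 + I*√2/2)*(-1))*2 = (-7/2 - I*√2/2)*2 = -7 - I*√2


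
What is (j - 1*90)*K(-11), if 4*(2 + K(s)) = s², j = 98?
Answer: 226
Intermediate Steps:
K(s) = -2 + s²/4
(j - 1*90)*K(-11) = (98 - 1*90)*(-2 + (¼)*(-11)²) = (98 - 90)*(-2 + (¼)*121) = 8*(-2 + 121/4) = 8*(113/4) = 226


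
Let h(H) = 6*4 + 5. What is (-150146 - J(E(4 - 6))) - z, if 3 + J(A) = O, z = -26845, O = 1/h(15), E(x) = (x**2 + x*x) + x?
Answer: -3575643/29 ≈ -1.2330e+5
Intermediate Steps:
h(H) = 29 (h(H) = 24 + 5 = 29)
E(x) = x + 2*x**2 (E(x) = (x**2 + x**2) + x = 2*x**2 + x = x + 2*x**2)
O = 1/29 ≈ 0.034483
J(A) = -86/29 (J(A) = -3 + 1/29 = -86/29)
(-150146 - J(E(4 - 6))) - z = (-150146 - 1*(-86/29)) - 1*(-26845) = (-150146 + 86/29) + 26845 = -4354148/29 + 26845 = -3575643/29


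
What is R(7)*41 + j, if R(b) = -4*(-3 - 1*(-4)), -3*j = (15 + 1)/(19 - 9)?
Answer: -2468/15 ≈ -164.53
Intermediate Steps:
j = -8/15 (j = -(15 + 1)/(3*(19 - 9)) = -16/(3*10) = -⅓*8/5 = -8/15 ≈ -0.53333)
R(b) = -4 (R(b) = -4*(-3 + 4) = -4*1 = -4)
R(7)*41 + j = -4*41 - 8/15 = -164 - 8/15 = -2468/15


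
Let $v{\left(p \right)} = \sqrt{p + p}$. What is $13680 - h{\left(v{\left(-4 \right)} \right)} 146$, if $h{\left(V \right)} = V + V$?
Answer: $13680 - 584 i \sqrt{2} \approx 13680.0 - 825.9 i$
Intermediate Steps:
$v{\left(p \right)} = \sqrt{2} \sqrt{p}$ ($v{\left(p \right)} = \sqrt{2 p} = \sqrt{2} \sqrt{p}$)
$h{\left(V \right)} = 2 V$
$13680 - h{\left(v{\left(-4 \right)} \right)} 146 = 13680 - 2 \sqrt{2} \sqrt{-4} \cdot 146 = 13680 - 2 \sqrt{2} \cdot 2 i 146 = 13680 - 2 \cdot 2 i \sqrt{2} \cdot 146 = 13680 - 4 i \sqrt{2} \cdot 146 = 13680 - 584 i \sqrt{2}$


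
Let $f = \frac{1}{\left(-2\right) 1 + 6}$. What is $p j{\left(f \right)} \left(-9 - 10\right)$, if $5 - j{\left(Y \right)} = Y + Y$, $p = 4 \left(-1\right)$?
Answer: $342$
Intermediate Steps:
$p = -4$
$f = \frac{1}{4}$ ($f = \frac{1}{-2 + 6} = \frac{1}{4} \approx 0.25$)
$j{\left(Y \right)} = 5 - 2 Y$ ($j{\left(Y \right)} = 5 - \left(Y + Y\right) = 5 - 2 Y$)
$p j{\left(f \right)} \left(-9 - 10\right) = - 4 \left(5 - \frac{1}{2}\right) \left(-9 - 10\right) = \left(-4\right) \frac{9}{2} \left(-19\right) = \left(-18\right) \left(-19\right) = 342$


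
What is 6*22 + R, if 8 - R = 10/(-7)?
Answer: 990/7 ≈ 141.43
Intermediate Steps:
R = 66/7 (R = 8 - 10/(-7) = 8 - 10*(-1)/7 = 8 - 1*(-10/7) = 8 + 10/7 = 66/7 ≈ 9.4286)
6*22 + R = 6*22 + 66/7 = 132 + 66/7 = 990/7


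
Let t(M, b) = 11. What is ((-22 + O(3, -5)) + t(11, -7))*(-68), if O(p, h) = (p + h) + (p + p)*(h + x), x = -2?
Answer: 3740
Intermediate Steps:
O(p, h) = h + p + 2*p*(-2 + h) (O(p, h) = (p + h) + (p + p)*(h - 2) = (h + p) + (2*p)*(-2 + h) = (h + p) + 2*p*(-2 + h) = h + p + 2*p*(-2 + h))
((-22 + O(3, -5)) + t(11, -7))*(-68) = ((-22 + (-5 - 3*3 + 2*(-5)*3)) + 11)*(-68) = ((-22 + (-5 - 9 - 30)) + 11)*(-68) = ((-22 - 44) + 11)*(-68) = (-66 + 11)*(-68) = -55*(-68) = 3740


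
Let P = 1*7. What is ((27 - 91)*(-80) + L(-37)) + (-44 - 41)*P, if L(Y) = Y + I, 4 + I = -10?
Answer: 4474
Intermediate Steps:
I = -14 (I = -4 - 10 = -14)
L(Y) = -14 + Y (L(Y) = Y - 14 = -14 + Y)
P = 7
((27 - 91)*(-80) + L(-37)) + (-44 - 41)*P = ((27 - 91)*(-80) + (-14 - 37)) + (-44 - 41)*7 = (-64*(-80) - 51) - 85*7 = (5120 - 51) - 595 = 5069 - 595 = 4474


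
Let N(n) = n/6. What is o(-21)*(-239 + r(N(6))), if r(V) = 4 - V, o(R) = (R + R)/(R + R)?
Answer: -236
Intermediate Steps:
N(n) = n/6 (N(n) = n*(⅙) = n/6)
o(R) = 1 (o(R) = (2*R)/((2*R)) = (2*R)*(1/(2*R)) = 1)
o(-21)*(-239 + r(N(6))) = 1*(-239 + (4 - 6/6)) = 1*(-239 + (4 - 1*1)) = 1*(-239 + (4 - 1)) = 1*(-239 + 3) = 1*(-236) = -236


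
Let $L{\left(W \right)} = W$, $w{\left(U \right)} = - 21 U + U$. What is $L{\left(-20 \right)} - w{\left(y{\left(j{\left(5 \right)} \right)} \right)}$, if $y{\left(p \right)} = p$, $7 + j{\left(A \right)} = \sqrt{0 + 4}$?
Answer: $-120$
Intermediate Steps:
$j{\left(A \right)} = -5$ ($j{\left(A \right)} = -7 + \sqrt{0 + 4} = -7 + \sqrt{4} = -7 + 2 = -5$)
$w{\left(U \right)} = - 20 U$
$L{\left(-20 \right)} - w{\left(y{\left(j{\left(5 \right)} \right)} \right)} = -20 - \left(-20\right) \left(-5\right) = -20 - 100 = -120$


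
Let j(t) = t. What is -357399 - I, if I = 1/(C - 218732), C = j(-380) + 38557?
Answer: -64530176444/180555 ≈ -3.5740e+5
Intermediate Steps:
C = 38177 (C = -380 + 38557 = 38177)
I = -1/180555 (I = 1/(38177 - 218732) = 1/(-180555) = -1/180555 ≈ -5.5385e-6)
-357399 - I = -357399 - 1*(-1/180555) = -357399 + 1/180555 = -64530176444/180555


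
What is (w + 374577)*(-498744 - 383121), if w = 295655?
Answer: -591054142680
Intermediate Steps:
(w + 374577)*(-498744 - 383121) = (295655 + 374577)*(-498744 - 383121) = 670232*(-881865) = -591054142680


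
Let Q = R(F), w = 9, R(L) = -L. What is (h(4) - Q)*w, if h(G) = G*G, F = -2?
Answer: 126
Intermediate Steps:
h(G) = G²
Q = 2 (Q = -1*(-2) = 2)
(h(4) - Q)*w = (4² - 1*2)*9 = (16 - 2)*9 = 14*9 = 126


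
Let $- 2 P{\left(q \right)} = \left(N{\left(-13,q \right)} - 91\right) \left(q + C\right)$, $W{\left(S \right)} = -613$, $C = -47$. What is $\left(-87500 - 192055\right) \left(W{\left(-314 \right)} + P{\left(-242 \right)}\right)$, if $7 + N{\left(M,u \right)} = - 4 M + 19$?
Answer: $\frac{2524102095}{2} \approx 1.2621 \cdot 10^{9}$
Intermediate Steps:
$N{\left(M,u \right)} = 12 - 4 M$ ($N{\left(M,u \right)} = -7 - \left(-19 + 4 M\right) = 12 - 4 M$)
$P{\left(q \right)} = - \frac{1269}{2} + \frac{27 q}{2}$ ($P{\left(q \right)} = - \frac{\left(\left(12 - -52\right) - 91\right) \left(q - 47\right)}{2} = - \frac{\left(\left(12 + 52\right) - 91\right) \left(-47 + q\right)}{2} = - \frac{\left(64 - 91\right) \left(-47 + q\right)}{2} = - \frac{\left(-27\right) \left(-47 + q\right)}{2} = - \frac{1269 - 27 q}{2} = - \frac{1269}{2} + \frac{27 q}{2}$)
$\left(-87500 - 192055\right) \left(W{\left(-314 \right)} + P{\left(-242 \right)}\right) = \left(-87500 - 192055\right) \left(-613 + \left(- \frac{1269}{2} + \frac{27}{2} \left(-242\right)\right)\right) = - 279555 \left(-613 - \frac{7803}{2}\right) = \left(-279555\right) \left(- \frac{9029}{2}\right) = \frac{2524102095}{2}$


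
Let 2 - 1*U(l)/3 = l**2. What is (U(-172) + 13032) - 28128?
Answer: -103842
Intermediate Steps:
U(l) = 6 - 3*l**2
(U(-172) + 13032) - 28128 = ((6 - 3*(-172)**2) + 13032) - 28128 = ((6 - 3*29584) + 13032) - 28128 = ((6 - 88752) + 13032) - 28128 = (-88746 + 13032) - 28128 = -75714 - 28128 = -103842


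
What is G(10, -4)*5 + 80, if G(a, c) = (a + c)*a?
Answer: 380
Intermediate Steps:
G(a, c) = a*(a + c)
G(10, -4)*5 + 80 = (10*(10 - 4))*5 + 80 = (10*6)*5 + 80 = 60*5 + 80 = 300 + 80 = 380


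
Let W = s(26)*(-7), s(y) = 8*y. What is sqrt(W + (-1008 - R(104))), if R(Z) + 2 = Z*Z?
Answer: I*sqrt(13278) ≈ 115.23*I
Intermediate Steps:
R(Z) = -2 + Z**2 (R(Z) = -2 + Z*Z = -2 + Z**2)
W = -1456 (W = (8*26)*(-7) = 208*(-7) = -1456)
sqrt(W + (-1008 - R(104))) = sqrt(-1456 + (-1008 - (-2 + 104**2))) = sqrt(-1456 + (-1008 - (-2 + 10816))) = sqrt(-1456 + (-1008 - 1*10814)) = sqrt(-1456 + (-1008 - 10814)) = sqrt(-1456 - 11822) = sqrt(-13278) = I*sqrt(13278)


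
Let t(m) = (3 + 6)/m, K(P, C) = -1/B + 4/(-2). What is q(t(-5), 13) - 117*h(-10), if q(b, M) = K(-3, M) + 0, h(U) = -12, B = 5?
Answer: 7009/5 ≈ 1401.8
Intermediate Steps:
K(P, C) = -11/5 (K(P, C) = -1/5 + 4/(-2) = -1*⅕ + 4*(-½) = -⅕ - 2 = -11/5)
t(m) = 9/m
q(b, M) = -11/5 (q(b, M) = -11/5 + 0 = -11/5)
q(t(-5), 13) - 117*h(-10) = -11/5 - 117*(-12) = -11/5 + 1404 = 7009/5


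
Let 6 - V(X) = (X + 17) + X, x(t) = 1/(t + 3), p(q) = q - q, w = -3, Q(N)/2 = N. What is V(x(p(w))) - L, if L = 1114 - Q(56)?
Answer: -3041/3 ≈ -1013.7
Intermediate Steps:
Q(N) = 2*N
p(q) = 0
x(t) = 1/(3 + t)
V(X) = -11 - 2*X (V(X) = 6 - ((X + 17) + X) = 6 - ((17 + X) + X) = 6 - (17 + 2*X) = 6 + (-17 - 2*X) = -11 - 2*X)
L = 1002 (L = 1114 - 2*56 = 1114 - 1*112 = 1114 - 112 = 1002)
V(x(p(w))) - L = (-11 - 2/(3 + 0)) - 1*1002 = (-11 - 2/3) - 1002 = -35/3 - 1002 = -3041/3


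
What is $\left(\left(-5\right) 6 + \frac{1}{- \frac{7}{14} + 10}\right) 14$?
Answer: $- \frac{7952}{19} \approx -418.53$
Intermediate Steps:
$\left(\left(-5\right) 6 + \frac{1}{- \frac{7}{14} + 10}\right) 14 = \left(-30 + \frac{1}{\left(-7\right) \frac{1}{14} + 10}\right) 14 = \left(-30 + \frac{1}{- \frac{1}{2} + 10}\right) 14 = \left(-30 + \frac{1}{\frac{19}{2}}\right) 14 = \left(-30 + \frac{2}{19}\right) 14 = \left(- \frac{568}{19}\right) 14 = - \frac{7952}{19}$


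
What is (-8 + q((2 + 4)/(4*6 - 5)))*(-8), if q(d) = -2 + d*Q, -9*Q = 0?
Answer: 80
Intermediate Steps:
Q = 0 (Q = -1/9*0 = 0)
q(d) = -2 (q(d) = -2 + d*0 = -2 + 0 = -2)
(-8 + q((2 + 4)/(4*6 - 5)))*(-8) = (-8 - 2)*(-8) = -10*(-8) = 80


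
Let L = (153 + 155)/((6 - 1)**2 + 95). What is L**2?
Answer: 5929/900 ≈ 6.5878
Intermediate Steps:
L = 77/30 (L = 308/(5**2 + 95) = 308/(25 + 95) = 308/120 = 308*(1/120) = 77/30 ≈ 2.5667)
L**2 = (77/30)**2 = 5929/900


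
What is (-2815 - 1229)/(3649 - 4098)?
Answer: 4044/449 ≈ 9.0067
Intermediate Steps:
(-2815 - 1229)/(3649 - 4098) = -4044/(-449) = -4044*(-1/449) = 4044/449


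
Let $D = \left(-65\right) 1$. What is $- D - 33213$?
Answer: $-33148$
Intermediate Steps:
$D = -65$
$- D - 33213 = \left(-1\right) \left(-65\right) - 33213 = 65 - 33213 = -33148$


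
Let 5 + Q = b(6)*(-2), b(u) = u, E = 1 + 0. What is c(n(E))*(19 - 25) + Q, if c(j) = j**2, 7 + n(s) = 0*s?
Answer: -311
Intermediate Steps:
E = 1
n(s) = -7 (n(s) = -7 + 0*s = -7 + 0 = -7)
Q = -17 (Q = -5 + 6*(-2) = -5 - 12 = -17)
c(n(E))*(19 - 25) + Q = (-7)**2*(19 - 25) - 17 = 49*(-6) - 17 = -294 - 17 = -311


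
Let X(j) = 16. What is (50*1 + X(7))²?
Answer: 4356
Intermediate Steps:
(50*1 + X(7))² = (50*1 + 16)² = (50 + 16)² = 66² = 4356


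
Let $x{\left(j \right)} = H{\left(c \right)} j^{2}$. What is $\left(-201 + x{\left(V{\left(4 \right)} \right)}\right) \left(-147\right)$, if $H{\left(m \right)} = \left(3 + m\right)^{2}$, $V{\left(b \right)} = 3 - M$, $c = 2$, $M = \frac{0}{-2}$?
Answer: $-3528$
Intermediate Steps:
$M = 0$ ($M = 0 \left(- \frac{1}{2}\right) = 0$)
$V{\left(b \right)} = 3$ ($V{\left(b \right)} = 3 - 0 = 3 + 0 = 3$)
$x{\left(j \right)} = 25 j^{2}$ ($x{\left(j \right)} = \left(3 + 2\right)^{2} j^{2} = 5^{2} j^{2} = 25 j^{2}$)
$\left(-201 + x{\left(V{\left(4 \right)} \right)}\right) \left(-147\right) = \left(-201 + 25 \cdot 3^{2}\right) \left(-147\right) = \left(-201 + 25 \cdot 9\right) \left(-147\right) = \left(-201 + 225\right) \left(-147\right) = 24 \left(-147\right) = -3528$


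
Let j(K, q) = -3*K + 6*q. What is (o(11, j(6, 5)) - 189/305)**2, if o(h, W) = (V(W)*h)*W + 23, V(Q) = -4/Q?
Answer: 43480836/93025 ≈ 467.41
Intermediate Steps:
o(h, W) = 23 - 4*h (o(h, W) = ((-4/W)*h)*W + 23 = (-4*h/W)*W + 23 = -4*h + 23 = 23 - 4*h)
(o(11, j(6, 5)) - 189/305)**2 = ((23 - 4*11) - 189/305)**2 = ((23 - 44) - 189*1/305)**2 = (-21 - 189/305)**2 = (-6594/305)**2 = 43480836/93025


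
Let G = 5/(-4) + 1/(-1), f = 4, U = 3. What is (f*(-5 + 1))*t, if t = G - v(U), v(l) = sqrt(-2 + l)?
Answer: 52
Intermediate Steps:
G = -9/4 (G = 5*(-1/4) + 1*(-1) = -5/4 - 1 = -9/4 ≈ -2.2500)
t = -13/4 (t = -9/4 - sqrt(-2 + 3) = -9/4 - sqrt(1) = -9/4 - 1*1 = -9/4 - 1 = -13/4 ≈ -3.2500)
(f*(-5 + 1))*t = (4*(-5 + 1))*(-13/4) = (4*(-4))*(-13/4) = -16*(-13/4) = 52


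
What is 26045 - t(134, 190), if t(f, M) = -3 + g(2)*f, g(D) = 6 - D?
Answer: 25512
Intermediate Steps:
t(f, M) = -3 + 4*f (t(f, M) = -3 + (6 - 1*2)*f = -3 + (6 - 2)*f = -3 + 4*f)
26045 - t(134, 190) = 26045 - (-3 + 4*134) = 26045 - (-3 + 536) = 26045 - 1*533 = 26045 - 533 = 25512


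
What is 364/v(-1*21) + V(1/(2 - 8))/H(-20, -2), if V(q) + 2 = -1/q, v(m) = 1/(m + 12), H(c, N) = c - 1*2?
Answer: -36038/11 ≈ -3276.2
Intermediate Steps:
H(c, N) = -2 + c (H(c, N) = c - 2 = -2 + c)
v(m) = 1/(12 + m)
V(q) = -2 - 1/q
364/v(-1*21) + V(1/(2 - 8))/H(-20, -2) = 364/(1/(12 - 1*21)) + (-2 - 1/(1/(2 - 8)))/(-2 - 20) = 364/(1/(12 - 21)) + (-2 - 1/(1/(-6)))/(-22) = 364/(1/(-9)) + (-2 - 1/(-⅙))*(-1/22) = 364/(-⅑) + (-2 - 1*(-6))*(-1/22) = 364*(-9) + (-2 + 6)*(-1/22) = -3276 + 4*(-1/22) = -3276 - 2/11 = -36038/11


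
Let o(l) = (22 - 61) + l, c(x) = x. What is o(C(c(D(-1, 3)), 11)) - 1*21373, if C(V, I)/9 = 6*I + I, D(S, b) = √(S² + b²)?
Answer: -20719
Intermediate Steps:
C(V, I) = 63*I (C(V, I) = 9*(6*I + I) = 9*(7*I) = 63*I)
o(l) = -39 + l
o(C(c(D(-1, 3)), 11)) - 1*21373 = (-39 + 63*11) - 1*21373 = (-39 + 693) - 21373 = 654 - 21373 = -20719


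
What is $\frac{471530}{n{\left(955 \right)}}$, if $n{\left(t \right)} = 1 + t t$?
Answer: $\frac{235765}{456013} \approx 0.51701$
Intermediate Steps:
$n{\left(t \right)} = 1 + t^{2}$
$\frac{471530}{n{\left(955 \right)}} = \frac{471530}{1 + 955^{2}} = \frac{471530}{1 + 912025} = \frac{471530}{912026} = 471530 \cdot \frac{1}{912026} = \frac{235765}{456013}$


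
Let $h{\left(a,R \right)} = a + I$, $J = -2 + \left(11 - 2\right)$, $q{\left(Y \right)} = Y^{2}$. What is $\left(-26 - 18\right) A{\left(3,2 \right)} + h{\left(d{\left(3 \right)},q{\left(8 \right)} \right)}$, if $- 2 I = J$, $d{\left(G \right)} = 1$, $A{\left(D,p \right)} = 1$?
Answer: $- \frac{93}{2} \approx -46.5$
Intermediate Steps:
$J = 7$ ($J = -2 + \left(11 - 2\right) = -2 + 9 = 7$)
$I = - \frac{7}{2}$ ($I = \left(- \frac{1}{2}\right) 7 = - \frac{7}{2} \approx -3.5$)
$h{\left(a,R \right)} = - \frac{7}{2} + a$ ($h{\left(a,R \right)} = a - \frac{7}{2} = - \frac{7}{2} + a$)
$\left(-26 - 18\right) A{\left(3,2 \right)} + h{\left(d{\left(3 \right)},q{\left(8 \right)} \right)} = \left(-26 - 18\right) 1 + \left(- \frac{7}{2} + 1\right) = \left(-44\right) 1 - \frac{5}{2} = -44 - \frac{5}{2} = - \frac{93}{2}$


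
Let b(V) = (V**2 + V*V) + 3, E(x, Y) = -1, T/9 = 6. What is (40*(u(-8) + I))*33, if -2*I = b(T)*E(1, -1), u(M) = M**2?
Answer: 3935580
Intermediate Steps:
T = 54 (T = 9*6 = 54)
b(V) = 3 + 2*V**2 (b(V) = (V**2 + V**2) + 3 = 2*V**2 + 3 = 3 + 2*V**2)
I = 5835/2 (I = -(3 + 2*54**2)*(-1)/2 = -(3 + 2*2916)*(-1)/2 = -(3 + 5832)*(-1)/2 = -5835*(-1)/2 = -1/2*(-5835) = 5835/2 ≈ 2917.5)
(40*(u(-8) + I))*33 = (40*((-8)**2 + 5835/2))*33 = (40*(64 + 5835/2))*33 = (40*(5963/2))*33 = 119260*33 = 3935580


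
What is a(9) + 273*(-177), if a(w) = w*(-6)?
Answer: -48375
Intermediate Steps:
a(w) = -6*w
a(9) + 273*(-177) = -6*9 + 273*(-177) = -54 - 48321 = -48375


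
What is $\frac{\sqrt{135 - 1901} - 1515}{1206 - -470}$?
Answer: $- \frac{1515}{1676} + \frac{i \sqrt{1766}}{1676} \approx -0.90394 + 0.025074 i$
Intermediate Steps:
$\frac{\sqrt{135 - 1901} - 1515}{1206 - -470} = \frac{\sqrt{-1766} - 1515}{1206 + 470} = \frac{i \sqrt{1766} - 1515}{1676} = \left(-1515 + i \sqrt{1766}\right) \frac{1}{1676} = - \frac{1515}{1676} + \frac{i \sqrt{1766}}{1676}$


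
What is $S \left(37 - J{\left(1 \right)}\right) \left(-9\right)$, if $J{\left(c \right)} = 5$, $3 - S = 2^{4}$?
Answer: $3744$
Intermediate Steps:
$S = -13$ ($S = 3 - 2^{4} = 3 - 16 = -13$)
$S \left(37 - J{\left(1 \right)}\right) \left(-9\right) = - 13 \left(37 - 5\right) \left(-9\right) = \left(-13\right) 32 \left(-9\right) = \left(-416\right) \left(-9\right) = 3744$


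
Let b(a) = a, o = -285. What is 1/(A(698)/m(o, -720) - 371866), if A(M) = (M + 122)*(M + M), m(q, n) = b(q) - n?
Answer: -87/32123398 ≈ -2.7083e-6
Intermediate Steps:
m(q, n) = q - n
A(M) = 2*M*(122 + M) (A(M) = (122 + M)*(2*M) = 2*M*(122 + M))
1/(A(698)/m(o, -720) - 371866) = 1/((2*698*(122 + 698))/(-285 - 1*(-720)) - 371866) = 1/((2*698*820)/(-285 + 720) - 371866) = 1/(1144720/435 - 371866) = 1/(1144720*(1/435) - 371866) = 1/(228944/87 - 371866) = 1/(-32123398/87) = -87/32123398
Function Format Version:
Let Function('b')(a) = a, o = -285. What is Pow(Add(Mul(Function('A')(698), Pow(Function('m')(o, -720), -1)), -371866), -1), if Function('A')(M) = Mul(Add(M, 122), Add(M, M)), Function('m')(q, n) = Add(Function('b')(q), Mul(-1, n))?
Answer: Rational(-87, 32123398) ≈ -2.7083e-6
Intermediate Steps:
Function('m')(q, n) = Add(q, Mul(-1, n))
Function('A')(M) = Mul(2, M, Add(122, M)) (Function('A')(M) = Mul(Add(122, M), Mul(2, M)) = Mul(2, M, Add(122, M)))
Pow(Add(Mul(Function('A')(698), Pow(Function('m')(o, -720), -1)), -371866), -1) = Pow(Add(Mul(Mul(2, 698, Add(122, 698)), Pow(Add(-285, Mul(-1, -720)), -1)), -371866), -1) = Pow(Add(Mul(Mul(2, 698, 820), Pow(Add(-285, 720), -1)), -371866), -1) = Pow(Add(Mul(1144720, Pow(435, -1)), -371866), -1) = Pow(Add(Mul(1144720, Rational(1, 435)), -371866), -1) = Pow(Add(Rational(228944, 87), -371866), -1) = Pow(Rational(-32123398, 87), -1) = Rational(-87, 32123398)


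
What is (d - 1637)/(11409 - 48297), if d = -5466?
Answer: 7103/36888 ≈ 0.19256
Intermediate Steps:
(d - 1637)/(11409 - 48297) = (-5466 - 1637)/(11409 - 48297) = -7103/(-36888) = -7103*(-1/36888) = 7103/36888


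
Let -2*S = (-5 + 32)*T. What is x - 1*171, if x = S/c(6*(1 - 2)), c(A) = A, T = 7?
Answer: -621/4 ≈ -155.25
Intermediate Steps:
S = -189/2 (S = -(-5 + 32)*7/2 = -27*7/2 = -½*189 = -189/2 ≈ -94.500)
x = 63/4 (x = -189*1/(6*(1 - 2))/2 = -189/(2*(6*(-1))) = -189/2/(-6) = -189/2*(-⅙) = 63/4 ≈ 15.750)
x - 1*171 = 63/4 - 1*171 = 63/4 - 171 = -621/4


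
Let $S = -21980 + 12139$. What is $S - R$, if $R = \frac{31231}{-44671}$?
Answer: $- \frac{439576080}{44671} \approx -9840.3$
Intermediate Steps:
$S = -9841$
$R = - \frac{31231}{44671}$ ($R = 31231 \left(- \frac{1}{44671}\right) = - \frac{31231}{44671} \approx -0.69913$)
$S - R = -9841 - - \frac{31231}{44671} = -9841 + \frac{31231}{44671} = - \frac{439576080}{44671}$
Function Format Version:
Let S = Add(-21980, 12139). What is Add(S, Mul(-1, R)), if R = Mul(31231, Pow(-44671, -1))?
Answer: Rational(-439576080, 44671) ≈ -9840.3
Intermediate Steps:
S = -9841
R = Rational(-31231, 44671) (R = Mul(31231, Rational(-1, 44671)) = Rational(-31231, 44671) ≈ -0.69913)
Add(S, Mul(-1, R)) = Add(-9841, Mul(-1, Rational(-31231, 44671))) = Add(-9841, Rational(31231, 44671)) = Rational(-439576080, 44671)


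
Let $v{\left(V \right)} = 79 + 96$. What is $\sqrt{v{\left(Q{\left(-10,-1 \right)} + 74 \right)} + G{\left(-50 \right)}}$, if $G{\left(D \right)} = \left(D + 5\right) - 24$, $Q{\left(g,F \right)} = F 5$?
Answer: $\sqrt{106} \approx 10.296$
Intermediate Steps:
$Q{\left(g,F \right)} = 5 F$
$v{\left(V \right)} = 175$
$G{\left(D \right)} = -19 + D$ ($G{\left(D \right)} = \left(5 + D\right) - 24 = -19 + D$)
$\sqrt{v{\left(Q{\left(-10,-1 \right)} + 74 \right)} + G{\left(-50 \right)}} = \sqrt{175 - 69} = \sqrt{106}$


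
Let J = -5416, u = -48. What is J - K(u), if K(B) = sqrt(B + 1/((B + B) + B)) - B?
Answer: -5464 - I*sqrt(6913)/12 ≈ -5464.0 - 6.9287*I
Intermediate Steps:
K(B) = sqrt(B + 1/(3*B)) - B (K(B) = sqrt(B + 1/(2*B + B)) - B = sqrt(B + 1/(3*B)) - B)
J - K(u) = -5416 - (-1*(-48) + sqrt(3/(-48) + 9*(-48))/3) = -5416 - (48 + sqrt(3*(-1/48) - 432)/3) = -5416 - (48 + sqrt(-1/16 - 432)/3) = -5416 - (48 + sqrt(-6913/16)/3) = -5416 - (48 + (I*sqrt(6913)/4)/3) = -5416 - (48 + I*sqrt(6913)/12) = -5416 + (-48 - I*sqrt(6913)/12) = -5464 - I*sqrt(6913)/12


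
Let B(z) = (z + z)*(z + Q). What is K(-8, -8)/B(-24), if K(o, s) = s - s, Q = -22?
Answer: 0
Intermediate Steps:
K(o, s) = 0
B(z) = 2*z*(-22 + z) (B(z) = (z + z)*(z - 22) = (2*z)*(-22 + z) = 2*z*(-22 + z))
K(-8, -8)/B(-24) = 0/((2*(-24)*(-22 - 24))) = 0/((2*(-24)*(-46))) = 0/2208 = 0*(1/2208) = 0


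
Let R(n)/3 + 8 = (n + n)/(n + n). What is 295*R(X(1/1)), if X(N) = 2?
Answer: -6195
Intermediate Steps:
R(n) = -21 (R(n) = -24 + 3*((n + n)/(n + n)) = -24 + 3*((2*n)/((2*n))) = -24 + 3*((2*n)*(1/(2*n))) = -24 + 3*1 = -24 + 3 = -21)
295*R(X(1/1)) = 295*(-21) = -6195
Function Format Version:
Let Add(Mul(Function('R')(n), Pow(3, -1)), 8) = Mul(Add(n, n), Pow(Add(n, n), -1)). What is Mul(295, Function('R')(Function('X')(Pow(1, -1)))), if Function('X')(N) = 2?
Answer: -6195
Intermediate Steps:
Function('R')(n) = -21 (Function('R')(n) = Add(-24, Mul(3, Mul(Add(n, n), Pow(Add(n, n), -1)))) = Add(-24, Mul(3, Mul(Mul(2, n), Pow(Mul(2, n), -1)))) = Add(-24, Mul(3, Mul(Mul(2, n), Mul(Rational(1, 2), Pow(n, -1))))) = Add(-24, Mul(3, 1)) = Add(-24, 3) = -21)
Mul(295, Function('R')(Function('X')(Pow(1, -1)))) = Mul(295, -21) = -6195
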